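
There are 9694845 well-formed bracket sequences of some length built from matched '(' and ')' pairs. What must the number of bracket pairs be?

Balanced strings of n bracket-pairs are counted by C_n, and C_15 = 9694845.

15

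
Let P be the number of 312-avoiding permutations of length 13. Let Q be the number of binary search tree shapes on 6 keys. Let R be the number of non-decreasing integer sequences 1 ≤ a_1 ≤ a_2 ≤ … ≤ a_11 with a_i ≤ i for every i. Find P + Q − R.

684246

For any fixed pattern of length 3, the pattern-avoiding permutations of [13] number C_13. So P = C_13 = 742900.
Binary trees (left/right distinguished) on n nodes are counted by C_n; here n = 6. So Q = C_6 = 132.
Such sub-staircase sequences of length n are counted by C_n; here n = 11. So R = C_11 = 58786.
P + Q − R = 742900 + 132 − 58786 = 684246.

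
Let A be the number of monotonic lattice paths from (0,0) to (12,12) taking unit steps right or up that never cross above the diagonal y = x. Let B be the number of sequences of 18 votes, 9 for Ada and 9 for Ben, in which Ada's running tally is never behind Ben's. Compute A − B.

Monotone paths in an n×n grid that stay weakly below the diagonal are counted by C_n; here n = 12. So A = C_12 = 208012.
Reading a vote for the leader as '(' and for the other as ')' turns such a sequence into a balanced string of 9 pairs, so the count is C_9. So B = C_9 = 4862.
A − B = 208012 − 4862 = 203150.

203150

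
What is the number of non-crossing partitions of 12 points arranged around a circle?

Non-crossing partitions of an n-element set are counted by C_n; here n = 12.
C_12 = C_11 · 2(2·11+1)/(11+2) = 58786 · 46/13 = 208012.

208012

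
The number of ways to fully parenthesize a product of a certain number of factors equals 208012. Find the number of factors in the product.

Parenthesizations of m factors are counted by C_{m−1}. The Catalan number equal to 208012 is C_12.
So the index is 12, and the number of factors is 12 + 1 = 13.

13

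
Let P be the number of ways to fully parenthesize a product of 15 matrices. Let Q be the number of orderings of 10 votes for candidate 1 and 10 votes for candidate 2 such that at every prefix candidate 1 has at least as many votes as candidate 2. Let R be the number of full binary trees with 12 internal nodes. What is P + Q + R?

2899248

Ways to associate a product of 15 factors correspond to binary trees on 15 leaves, so the count is C_14. So P = C_14 = 2674440.
Reading a vote for the leader as '(' and for the other as ')' turns such a sequence into a balanced string of 10 pairs, so the count is C_10. So Q = C_10 = 16796.
Full binary trees with n internal nodes are counted by C_n; here n = 12. So R = C_12 = 208012.
P + Q + R = 2674440 + 16796 + 208012 = 2899248.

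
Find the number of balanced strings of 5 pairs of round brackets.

42

Balanced strings of n pairs of brackets are counted by C_n; here n = 5.
C_5 = 42.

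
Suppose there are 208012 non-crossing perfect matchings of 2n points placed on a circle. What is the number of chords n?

Non-crossing pairings of 2n points on a circle are counted by C_n. Since C_12 = 208012, the index is 12.

12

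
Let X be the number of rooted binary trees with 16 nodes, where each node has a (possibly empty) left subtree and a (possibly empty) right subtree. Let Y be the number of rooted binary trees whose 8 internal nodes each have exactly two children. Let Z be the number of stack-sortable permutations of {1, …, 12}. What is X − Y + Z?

35564252

Binary trees (left/right distinguished) on n nodes are counted by C_n; here n = 16. So X = C_16 = 35357670.
Full binary trees with n internal nodes are counted by C_n; here n = 8. So Y = C_8 = 1430.
Stack-sortable permutations are exactly the 231-avoiding ones, counted by C_n; here n = 12. So Z = C_12 = 208012.
X − Y + Z = 35357670 − 1430 + 208012 = 35564252.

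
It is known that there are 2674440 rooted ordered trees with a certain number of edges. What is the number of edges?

Rooted ordered trees with n edges are counted by C_n, and C_14 = 2674440.

14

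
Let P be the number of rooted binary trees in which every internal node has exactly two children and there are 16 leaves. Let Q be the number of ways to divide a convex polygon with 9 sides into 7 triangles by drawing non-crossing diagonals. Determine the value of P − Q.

9694416

A full binary tree with L leaves has L−1 internal nodes and is counted by C_{L−1}; L = 16 gives C_15. So P = C_15 = 9694845.
A convex 9-gon is triangulated into 7 triangles, and the number of such triangulations is the Catalan number C_{9−2} = C_7. So Q = C_7 = 429.
P − Q = 9694845 − 429 = 9694416.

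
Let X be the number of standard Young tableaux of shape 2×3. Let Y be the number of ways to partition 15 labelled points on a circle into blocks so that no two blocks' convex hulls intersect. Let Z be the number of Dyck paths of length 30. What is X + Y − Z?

By the hook-length formula (or a Dyck-path bijection), SYT of shape 2×3 number C_3. So X = C_3 = 5.
Non-crossing partitions of an n-element set are counted by C_n; here n = 15. So Y = C_15 = 9694845.
A Dyck path with 15 up-steps and 15 down-steps has semilength 15, so there are C_15 of them. So Z = C_15 = 9694845.
X + Y − Z = 5 + 9694845 − 9694845 = 5.

5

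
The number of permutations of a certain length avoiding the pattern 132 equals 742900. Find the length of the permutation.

13

Permutations of [n] avoiding a fixed length-3 pattern are counted by C_n. The Catalan number equal to 742900 is C_13.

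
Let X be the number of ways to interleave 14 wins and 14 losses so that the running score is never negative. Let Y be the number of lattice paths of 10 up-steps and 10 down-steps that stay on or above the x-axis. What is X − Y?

2657644

Ballot sequences with n votes each where one side never trails are Dyck words, counted by C_n; here n = 14. So X = C_14 = 2674440.
A Dyck path with 10 up-steps and 10 down-steps has semilength 10, so there are C_10 of them. So Y = C_10 = 16796.
X − Y = 2674440 − 16796 = 2657644.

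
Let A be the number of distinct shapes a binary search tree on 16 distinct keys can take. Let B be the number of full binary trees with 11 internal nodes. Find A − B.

35298884

Rooted binary trees with 16 nodes (each child slot possibly empty) number C_16. So A = C_16 = 35357670.
The number of full binary trees on 11 internal nodes is the Catalan number C_11. So B = C_11 = 58786.
A − B = 35357670 − 58786 = 35298884.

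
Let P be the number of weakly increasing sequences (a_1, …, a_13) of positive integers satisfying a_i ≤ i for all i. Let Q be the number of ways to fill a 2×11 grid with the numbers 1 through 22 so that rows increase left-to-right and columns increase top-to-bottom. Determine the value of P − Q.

Such sub-staircase sequences of length n are counted by C_n; here n = 13. So P = C_13 = 742900.
Standard Young tableaux of shape 2×n are counted by C_n; here n = 11. So Q = C_11 = 58786.
P − Q = 742900 − 58786 = 684114.

684114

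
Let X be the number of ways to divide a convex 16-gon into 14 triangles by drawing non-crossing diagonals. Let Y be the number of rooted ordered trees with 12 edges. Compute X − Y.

A convex 16-gon is triangulated into 14 triangles, and the number of such triangulations is the Catalan number C_{16−2} = C_14. So X = C_14 = 2674440.
A rooted plane tree with 12 edges has 13 nodes, and the count is C_12. So Y = C_12 = 208012.
X − Y = 2674440 − 208012 = 2466428.

2466428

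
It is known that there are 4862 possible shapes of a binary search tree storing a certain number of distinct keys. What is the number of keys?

9

Binary search tree shapes on n keys are counted by C_n. The Catalan number equal to 4862 is C_9.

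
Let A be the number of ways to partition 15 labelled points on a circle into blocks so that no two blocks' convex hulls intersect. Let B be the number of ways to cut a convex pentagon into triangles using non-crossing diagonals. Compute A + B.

Non-crossing partitions of an n-element set are counted by C_n; here n = 15. So A = C_15 = 9694845.
Triangulations of a convex m-gon are counted by C_{m−2}; with m = 5 this is C_3. So B = C_3 = 5.
A + B = 9694845 + 5 = 9694850.

9694850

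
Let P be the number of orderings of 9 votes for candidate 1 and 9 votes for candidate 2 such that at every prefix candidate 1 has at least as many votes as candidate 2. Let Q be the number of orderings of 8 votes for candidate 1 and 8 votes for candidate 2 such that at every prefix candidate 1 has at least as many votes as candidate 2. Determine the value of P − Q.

Ballot sequences with n votes each where one side never trails are Dyck words, counted by C_n; here n = 9. So P = C_9 = 4862.
Reading a vote for the leader as '(' and for the other as ')' turns such a sequence into a balanced string of 8 pairs, so the count is C_8. So Q = C_8 = 1430.
P − Q = 4862 − 1430 = 3432.

3432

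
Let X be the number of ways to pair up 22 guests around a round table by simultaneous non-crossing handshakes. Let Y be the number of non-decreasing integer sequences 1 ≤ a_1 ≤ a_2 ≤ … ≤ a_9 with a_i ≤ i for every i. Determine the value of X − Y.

53924

Non-crossing handshake pairings of 2n people are counted by C_n; 22 people gives n = 11. So X = C_11 = 58786.
Weakly increasing sequences with a_i ≤ i biject with Dyck paths of semilength 9, so there are C_9. So Y = C_9 = 4862.
X − Y = 58786 − 4862 = 53924.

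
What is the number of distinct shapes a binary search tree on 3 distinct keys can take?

Rooted binary trees with 3 nodes (each child slot possibly empty) number C_3.
C_3 = 5.

5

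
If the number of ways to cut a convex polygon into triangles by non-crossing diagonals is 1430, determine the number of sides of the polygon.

Triangulations of a convex m-gon are counted by C_{m−2}; 1430 = C_8.
So m − 2 = 8, giving m = 10 sides.

10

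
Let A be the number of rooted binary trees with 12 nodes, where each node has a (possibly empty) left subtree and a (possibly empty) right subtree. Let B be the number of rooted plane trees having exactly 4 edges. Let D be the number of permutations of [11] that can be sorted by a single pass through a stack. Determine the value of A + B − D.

149240

There are C_n binary search tree shapes on n keys; with n = 12 that is C_12. So A = C_12 = 208012.
Rooted ordered trees with n edges are counted by C_n; here n = 4. So B = C_4 = 14.
Stack-sortable permutations are exactly the 231-avoiding ones, counted by C_n; here n = 11. So D = C_11 = 58786.
A + B − D = 208012 + 14 − 58786 = 149240.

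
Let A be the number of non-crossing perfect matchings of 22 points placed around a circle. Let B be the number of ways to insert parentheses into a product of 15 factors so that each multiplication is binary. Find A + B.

Non-crossing perfect matchings of 2n points on a circle are counted by C_n; with 22 points, n = 11. So A = C_11 = 58786.
Ways to associate a product of 15 factors correspond to binary trees on 15 leaves, so the count is C_14. So B = C_14 = 2674440.
A + B = 58786 + 2674440 = 2733226.

2733226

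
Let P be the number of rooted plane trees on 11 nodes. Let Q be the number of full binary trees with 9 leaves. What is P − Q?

Rooted ordered (plane) trees on m nodes have m−1 edges and are counted by C_{m−1}; m = 11 gives C_10. So P = C_10 = 16796.
A full binary tree with L leaves has L−1 internal nodes and is counted by C_{L−1}; L = 9 gives C_8. So Q = C_8 = 1430.
P − Q = 16796 − 1430 = 15366.

15366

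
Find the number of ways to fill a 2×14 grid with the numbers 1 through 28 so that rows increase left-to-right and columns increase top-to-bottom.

Standard Young tableaux of shape 2×n are counted by C_n; here n = 14.
C_14 = C(28,14)/15 = 40116600/15 = 2674440.

2674440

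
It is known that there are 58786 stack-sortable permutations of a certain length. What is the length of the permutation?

Stack-sortable permutations of [n] are counted by C_n; 58786 = C_11.

11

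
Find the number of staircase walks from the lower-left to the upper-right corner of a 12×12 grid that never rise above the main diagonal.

Monotone paths in an n×n grid that stay weakly below the diagonal are counted by C_n; here n = 12.
C_12 = C(24,12)/13 = 2704156/13 = 208012.

208012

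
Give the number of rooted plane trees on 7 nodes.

Rooted ordered (plane) trees on m nodes have m−1 edges and are counted by C_{m−1}; m = 7 gives C_6.
C_6 = C_5 · 2(2·5+1)/(5+2) = 42 · 22/7 = 132.

132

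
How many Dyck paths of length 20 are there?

16796

A Dyck path with 10 up-steps and 10 down-steps has semilength 10, so there are C_10 of them.
C_10 = C_9 · 2(2·9+1)/(9+2) = 4862 · 38/11 = 16796.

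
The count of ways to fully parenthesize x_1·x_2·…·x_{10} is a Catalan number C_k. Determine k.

9

Ways to associate a product of 10 factors correspond to binary trees on 10 leaves, so the count is C_9.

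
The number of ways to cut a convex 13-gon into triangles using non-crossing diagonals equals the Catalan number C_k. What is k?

11

The number of triangulations of a 13-gon is the Catalan number C_11 (index = sides − 2).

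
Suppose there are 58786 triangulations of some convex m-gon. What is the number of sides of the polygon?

13

Triangulations of a convex m-gon are counted by C_{m−2}; 58786 = C_11.
So m − 2 = 11, giving m = 13 sides.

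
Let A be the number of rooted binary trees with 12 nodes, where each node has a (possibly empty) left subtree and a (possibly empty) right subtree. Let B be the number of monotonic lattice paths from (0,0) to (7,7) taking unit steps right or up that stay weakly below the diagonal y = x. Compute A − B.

207583

There are C_n binary search tree shapes on n keys; with n = 12 that is C_12. So A = C_12 = 208012.
Sub-diagonal monotone paths from (0,0) to (7,7) biject with Dyck paths of semilength 7, giving C_7. So B = C_7 = 429.
A − B = 208012 − 429 = 207583.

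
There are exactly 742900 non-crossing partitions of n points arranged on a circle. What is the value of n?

Non-crossing partitions of [n] are counted by C_n; 742900 = C_13.

13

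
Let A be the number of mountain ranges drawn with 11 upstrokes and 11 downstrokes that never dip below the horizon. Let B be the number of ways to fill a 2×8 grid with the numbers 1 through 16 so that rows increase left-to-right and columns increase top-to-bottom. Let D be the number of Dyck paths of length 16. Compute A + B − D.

A Dyck path with 11 up-steps and 11 down-steps has semilength 11, so there are C_11 of them. So A = C_11 = 58786.
By the hook-length formula (or a Dyck-path bijection), SYT of shape 2×8 number C_8. So B = C_8 = 1430.
Dyck paths of semilength n (length 2n) are counted by C_n; here n = 8. So D = C_8 = 1430.
A + B − D = 58786 + 1430 − 1430 = 58786.

58786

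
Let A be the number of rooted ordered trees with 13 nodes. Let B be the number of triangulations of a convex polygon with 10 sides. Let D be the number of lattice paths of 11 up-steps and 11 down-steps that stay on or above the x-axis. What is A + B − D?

150656

A rooted plane tree on 13 nodes has 12 edges, and such trees are counted by C_12. So A = C_12 = 208012.
The number of triangulations of a 10-gon is the Catalan number C_8 (index = sides − 2). So B = C_8 = 1430.
Dyck paths of semilength n (length 2n) are counted by C_n; here n = 11. So D = C_11 = 58786.
A + B − D = 208012 + 1430 − 58786 = 150656.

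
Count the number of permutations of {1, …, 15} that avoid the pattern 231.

Permutations of [n] avoiding any single length-3 pattern are counted by C_n; here n = 15.
C_15 = C_14 · 2(2·14+1)/(14+2) = 2674440 · 58/16 = 9694845.

9694845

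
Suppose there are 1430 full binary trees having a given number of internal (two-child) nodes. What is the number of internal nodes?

8

Full binary trees with n internal nodes are counted by C_n. Since C_8 = 1430, the index is 8.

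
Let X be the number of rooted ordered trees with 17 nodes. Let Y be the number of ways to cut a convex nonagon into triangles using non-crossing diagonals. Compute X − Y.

A rooted plane tree on 17 nodes has 16 edges, and such trees are counted by C_16. So X = C_16 = 35357670.
Triangulations of a convex m-gon are counted by C_{m−2}; with m = 9 this is C_7. So Y = C_7 = 429.
X − Y = 35357670 − 429 = 35357241.

35357241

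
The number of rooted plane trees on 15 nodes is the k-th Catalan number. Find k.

Rooted ordered (plane) trees on m nodes have m−1 edges and are counted by C_{m−1}; m = 15 gives C_14.

14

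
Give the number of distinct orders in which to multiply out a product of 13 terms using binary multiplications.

Ways to associate a product of 13 factors correspond to binary trees on 13 leaves, so the count is C_12.
C_12 = C(24,12)/13 = 2704156/13 = 208012.

208012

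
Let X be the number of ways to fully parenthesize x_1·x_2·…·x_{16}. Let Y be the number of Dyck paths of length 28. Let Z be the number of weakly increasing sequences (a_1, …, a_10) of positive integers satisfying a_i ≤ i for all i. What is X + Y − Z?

Parenthesizations of m factors correspond to full binary trees with m leaves, counted by C_{m−1}; m = 16 gives C_15. So X = C_15 = 9694845.
Dyck paths of semilength n (length 2n) are counted by C_n; here n = 14. So Y = C_14 = 2674440.
Such sub-staircase sequences of length n are counted by C_n; here n = 10. So Z = C_10 = 16796.
X + Y − Z = 9694845 + 2674440 − 16796 = 12352489.

12352489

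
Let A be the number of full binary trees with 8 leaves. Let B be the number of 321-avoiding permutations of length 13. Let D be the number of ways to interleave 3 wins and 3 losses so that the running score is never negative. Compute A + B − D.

Full binary trees with 8 leaves have 8−1 = 7 internal nodes, so there are C_7 of them. So A = C_7 = 429.
Permutations of [n] avoiding any single length-3 pattern are counted by C_n; here n = 13. So B = C_13 = 742900.
Ballot sequences with n votes each where one side never trails are Dyck words, counted by C_n; here n = 3. So D = C_3 = 5.
A + B − D = 429 + 742900 − 5 = 743324.

743324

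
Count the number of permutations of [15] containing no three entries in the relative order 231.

Permutations of [n] avoiding any single length-3 pattern are counted by C_n; here n = 15.
C_15 = C(30,15)/16 = 155117520/16 = 9694845.

9694845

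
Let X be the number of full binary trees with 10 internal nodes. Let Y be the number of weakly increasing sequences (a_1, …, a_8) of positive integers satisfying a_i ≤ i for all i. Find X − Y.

Full binary trees with n internal nodes are counted by C_n; here n = 10. So X = C_10 = 16796.
Weakly increasing sequences with a_i ≤ i biject with Dyck paths of semilength 8, so there are C_8. So Y = C_8 = 1430.
X − Y = 16796 − 1430 = 15366.

15366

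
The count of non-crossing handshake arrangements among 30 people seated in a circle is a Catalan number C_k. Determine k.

With 30 = 2·15 people, non-crossing handshake pairings are non-crossing perfect matchings on a circle, counted by C_15.

15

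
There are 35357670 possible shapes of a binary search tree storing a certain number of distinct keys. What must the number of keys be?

16

Binary search tree shapes on n keys are counted by C_n; 35357670 = C_16.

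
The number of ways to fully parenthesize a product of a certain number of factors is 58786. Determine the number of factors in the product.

Parenthesizations of m factors are counted by C_{m−1}, and C_11 = 58786.
So the index is 11, and the number of factors is 11 + 1 = 12.

12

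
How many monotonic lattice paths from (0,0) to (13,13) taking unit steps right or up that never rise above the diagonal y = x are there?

742900

Monotone paths in an n×n grid that stay weakly below the diagonal are counted by C_n; here n = 13.
C_13 = C_12 · 2(2·12+1)/(12+2) = 208012 · 50/14 = 742900.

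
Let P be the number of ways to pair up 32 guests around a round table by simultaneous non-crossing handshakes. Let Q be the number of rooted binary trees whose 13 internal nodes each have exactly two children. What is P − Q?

With 32 = 2·16 people, non-crossing handshake pairings are non-crossing perfect matchings on a circle, counted by C_16. So P = C_16 = 35357670.
Full binary trees with n internal nodes are counted by C_n; here n = 13. So Q = C_13 = 742900.
P − Q = 35357670 − 742900 = 34614770.

34614770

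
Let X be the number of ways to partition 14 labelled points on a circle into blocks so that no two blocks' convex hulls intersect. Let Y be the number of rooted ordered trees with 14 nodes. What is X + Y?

Non-crossing partitions of an n-element set are counted by C_n; here n = 14. So X = C_14 = 2674440.
A rooted plane tree on 14 nodes has 13 edges, and such trees are counted by C_13. So Y = C_13 = 742900.
X + Y = 2674440 + 742900 = 3417340.

3417340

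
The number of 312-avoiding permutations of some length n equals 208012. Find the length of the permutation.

Permutations of [n] avoiding a fixed length-3 pattern are counted by C_n. The Catalan number equal to 208012 is C_12.

12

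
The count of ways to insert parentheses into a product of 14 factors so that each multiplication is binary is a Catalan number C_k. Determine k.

13

Ways to associate a product of 14 factors correspond to binary trees on 14 leaves, so the count is C_13.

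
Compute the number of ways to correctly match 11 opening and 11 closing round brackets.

Balanced strings of n pairs of brackets are counted by C_n; here n = 11.
C_11 = C_10 · 2(2·10+1)/(10+2) = 16796 · 42/12 = 58786.

58786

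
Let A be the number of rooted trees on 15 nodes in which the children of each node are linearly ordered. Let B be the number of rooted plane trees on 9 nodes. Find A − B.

2673010

Rooted ordered (plane) trees on m nodes have m−1 edges and are counted by C_{m−1}; m = 15 gives C_14. So A = C_14 = 2674440.
A rooted plane tree on 9 nodes has 8 edges, and such trees are counted by C_8. So B = C_8 = 1430.
A − B = 2674440 − 1430 = 2673010.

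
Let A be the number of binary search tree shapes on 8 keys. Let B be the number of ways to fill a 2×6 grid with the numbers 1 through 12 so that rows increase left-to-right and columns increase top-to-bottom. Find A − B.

There are C_n binary search tree shapes on n keys; with n = 8 that is C_8. So A = C_8 = 1430.
By the hook-length formula (or a Dyck-path bijection), SYT of shape 2×6 number C_6. So B = C_6 = 132.
A − B = 1430 − 132 = 1298.

1298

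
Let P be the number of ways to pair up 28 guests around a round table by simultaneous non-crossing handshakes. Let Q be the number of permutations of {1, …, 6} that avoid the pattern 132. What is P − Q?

Non-crossing handshake pairings of 2n people are counted by C_n; 28 people gives n = 14. So P = C_14 = 2674440.
Permutations of [n] avoiding any single length-3 pattern are counted by C_n; here n = 6. So Q = C_6 = 132.
P − Q = 2674440 − 132 = 2674308.

2674308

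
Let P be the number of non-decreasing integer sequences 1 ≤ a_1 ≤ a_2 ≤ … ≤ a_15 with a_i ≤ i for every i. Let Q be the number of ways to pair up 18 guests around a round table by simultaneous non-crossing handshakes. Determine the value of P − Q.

Such sub-staircase sequences of length n are counted by C_n; here n = 15. So P = C_15 = 9694845.
Non-crossing handshake pairings of 2n people are counted by C_n; 18 people gives n = 9. So Q = C_9 = 4862.
P − Q = 9694845 − 4862 = 9689983.

9689983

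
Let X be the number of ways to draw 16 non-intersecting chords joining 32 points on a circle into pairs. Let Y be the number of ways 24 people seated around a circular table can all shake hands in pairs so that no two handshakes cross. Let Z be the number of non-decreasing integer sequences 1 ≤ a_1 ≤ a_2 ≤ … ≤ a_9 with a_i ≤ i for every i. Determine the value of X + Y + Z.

Non-crossing perfect matchings of 2n points on a circle are counted by C_n; with 32 points, n = 16. So X = C_16 = 35357670.
With 24 = 2·12 people, non-crossing handshake pairings are non-crossing perfect matchings on a circle, counted by C_12. So Y = C_12 = 208012.
Weakly increasing sequences with a_i ≤ i biject with Dyck paths of semilength 9, so there are C_9. So Z = C_9 = 4862.
X + Y + Z = 35357670 + 208012 + 4862 = 35570544.

35570544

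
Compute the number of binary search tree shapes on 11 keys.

There are C_n binary search tree shapes on n keys; with n = 11 that is C_11.
C_11 = C(22,11)/12 = 705432/12 = 58786.

58786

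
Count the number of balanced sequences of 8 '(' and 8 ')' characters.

Balanced strings of n pairs of brackets are counted by C_n; here n = 8.
C_8 = C_7 · 2(2·7+1)/(7+2) = 429 · 30/9 = 1430.

1430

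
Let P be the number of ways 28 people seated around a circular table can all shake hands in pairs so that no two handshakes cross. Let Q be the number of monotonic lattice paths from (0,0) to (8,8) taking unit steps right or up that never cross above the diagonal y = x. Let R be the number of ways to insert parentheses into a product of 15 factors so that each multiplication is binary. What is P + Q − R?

Non-crossing handshake pairings of 2n people are counted by C_n; 28 people gives n = 14. So P = C_14 = 2674440.
Sub-diagonal monotone paths from (0,0) to (8,8) biject with Dyck paths of semilength 8, giving C_8. So Q = C_8 = 1430.
Parenthesizations of m factors correspond to full binary trees with m leaves, counted by C_{m−1}; m = 15 gives C_14. So R = C_14 = 2674440.
P + Q − R = 2674440 + 1430 − 2674440 = 1430.

1430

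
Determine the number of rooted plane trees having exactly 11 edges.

58786

A rooted plane tree with 11 edges has 12 nodes, and the count is C_11.
C_11 = C(22,11)/12 = 705432/12 = 58786.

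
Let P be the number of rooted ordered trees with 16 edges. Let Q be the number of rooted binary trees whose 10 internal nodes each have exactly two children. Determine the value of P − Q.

A rooted plane tree with 16 edges has 17 nodes, and the count is C_16. So P = C_16 = 35357670.
The number of full binary trees on 10 internal nodes is the Catalan number C_10. So Q = C_10 = 16796.
P − Q = 35357670 − 16796 = 35340874.

35340874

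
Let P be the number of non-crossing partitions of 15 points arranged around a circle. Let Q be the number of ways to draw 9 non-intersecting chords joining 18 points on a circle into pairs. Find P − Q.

9689983

The non-crossing partitions of [15] form a lattice of size C_15. So P = C_15 = 9694845.
Non-crossing perfect matchings of 2n points on a circle are counted by C_n; with 18 points, n = 9. So Q = C_9 = 4862.
P − Q = 9694845 − 4862 = 9689983.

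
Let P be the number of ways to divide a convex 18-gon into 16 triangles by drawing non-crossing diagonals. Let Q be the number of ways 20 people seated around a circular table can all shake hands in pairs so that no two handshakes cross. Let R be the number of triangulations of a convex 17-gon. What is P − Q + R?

45035719

Triangulations of a convex m-gon are counted by C_{m−2}; with m = 18 this is C_16. So P = C_16 = 35357670.
Non-crossing handshake pairings of 2n people are counted by C_n; 20 people gives n = 10. So Q = C_10 = 16796.
Triangulations of a convex m-gon are counted by C_{m−2}; with m = 17 this is C_15. So R = C_15 = 9694845.
P − Q + R = 35357670 − 16796 + 9694845 = 45035719.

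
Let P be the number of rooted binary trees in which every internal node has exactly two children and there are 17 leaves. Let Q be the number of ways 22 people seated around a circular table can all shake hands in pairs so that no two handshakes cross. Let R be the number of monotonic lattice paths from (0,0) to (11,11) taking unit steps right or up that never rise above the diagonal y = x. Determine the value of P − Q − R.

A full binary tree with L leaves has L−1 internal nodes and is counted by C_{L−1}; L = 17 gives C_16. So P = C_16 = 35357670.
With 22 = 2·11 people, non-crossing handshake pairings are non-crossing perfect matchings on a circle, counted by C_11. So Q = C_11 = 58786.
Sub-diagonal monotone paths from (0,0) to (11,11) biject with Dyck paths of semilength 11, giving C_11. So R = C_11 = 58786.
P − Q − R = 35357670 − 58786 − 58786 = 35240098.

35240098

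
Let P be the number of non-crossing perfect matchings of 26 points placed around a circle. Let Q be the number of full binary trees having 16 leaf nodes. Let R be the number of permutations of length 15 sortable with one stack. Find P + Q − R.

742900

Pairing 26 circle points by 13 non-crossing chords gives C_13 matchings. So P = C_13 = 742900.
Full binary trees with 16 leaves have 16−1 = 15 internal nodes, so there are C_15 of them. So Q = C_15 = 9694845.
Stack-sortable permutations are exactly the 231-avoiding ones, counted by C_n; here n = 15. So R = C_15 = 9694845.
P + Q − R = 742900 + 9694845 − 9694845 = 742900.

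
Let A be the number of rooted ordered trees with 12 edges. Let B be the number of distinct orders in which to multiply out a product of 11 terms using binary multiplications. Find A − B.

191216

A rooted plane tree with 12 edges has 13 nodes, and the count is C_12. So A = C_12 = 208012.
Bracketing 11 factors into binary products is counted by C_{11−1} = C_10. So B = C_10 = 16796.
A − B = 208012 − 16796 = 191216.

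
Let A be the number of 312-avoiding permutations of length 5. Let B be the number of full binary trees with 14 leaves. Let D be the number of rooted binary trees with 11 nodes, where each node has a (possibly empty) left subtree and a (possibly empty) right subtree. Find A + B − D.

684156

For any fixed pattern of length 3, the pattern-avoiding permutations of [5] number C_5. So A = C_5 = 42.
A full binary tree with L leaves has L−1 internal nodes and is counted by C_{L−1}; L = 14 gives C_13. So B = C_13 = 742900.
Rooted binary trees with 11 nodes (each child slot possibly empty) number C_11. So D = C_11 = 58786.
A + B − D = 42 + 742900 − 58786 = 684156.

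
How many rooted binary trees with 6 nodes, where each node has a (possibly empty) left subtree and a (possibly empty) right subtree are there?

132

There are C_n binary search tree shapes on n keys; with n = 6 that is C_6.
C_6 = C_5 · 2(2·5+1)/(5+2) = 42 · 22/7 = 132.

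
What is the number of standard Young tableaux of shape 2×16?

Standard Young tableaux of shape 2×n are counted by C_n; here n = 16.
C_16 = C(32,16)/17 = 601080390/17 = 35357670.

35357670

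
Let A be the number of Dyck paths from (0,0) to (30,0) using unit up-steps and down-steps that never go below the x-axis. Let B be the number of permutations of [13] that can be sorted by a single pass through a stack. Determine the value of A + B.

10437745

Dyck paths of semilength n (length 2n) are counted by C_n; here n = 15. So A = C_15 = 9694845.
By Knuth's characterisation, the stack-sortable permutations of length 13 are the 231-avoiders, numbering C_13. So B = C_13 = 742900.
A + B = 9694845 + 742900 = 10437745.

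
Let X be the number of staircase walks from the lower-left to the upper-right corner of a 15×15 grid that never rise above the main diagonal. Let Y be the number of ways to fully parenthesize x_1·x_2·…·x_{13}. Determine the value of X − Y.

Monotone paths in an n×n grid that stay weakly below the diagonal are counted by C_n; here n = 15. So X = C_15 = 9694845.
Parenthesizations of m factors correspond to full binary trees with m leaves, counted by C_{m−1}; m = 13 gives C_12. So Y = C_12 = 208012.
X − Y = 9694845 − 208012 = 9486833.

9486833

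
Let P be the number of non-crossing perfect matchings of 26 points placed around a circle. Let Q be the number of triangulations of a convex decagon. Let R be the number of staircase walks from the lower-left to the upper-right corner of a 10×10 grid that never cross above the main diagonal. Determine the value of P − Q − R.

Pairing 26 circle points by 13 non-crossing chords gives C_13 matchings. So P = C_13 = 742900.
Triangulations of a convex m-gon are counted by C_{m−2}; with m = 10 this is C_8. So Q = C_8 = 1430.
Sub-diagonal monotone paths from (0,0) to (10,10) biject with Dyck paths of semilength 10, giving C_10. So R = C_10 = 16796.
P − Q − R = 742900 − 1430 − 16796 = 724674.

724674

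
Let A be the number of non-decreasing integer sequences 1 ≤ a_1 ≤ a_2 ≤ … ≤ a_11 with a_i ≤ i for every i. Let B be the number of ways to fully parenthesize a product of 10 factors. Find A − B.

53924

Such sub-staircase sequences of length n are counted by C_n; here n = 11. So A = C_11 = 58786.
Bracketing 10 factors into binary products is counted by C_{10−1} = C_9. So B = C_9 = 4862.
A − B = 58786 − 4862 = 53924.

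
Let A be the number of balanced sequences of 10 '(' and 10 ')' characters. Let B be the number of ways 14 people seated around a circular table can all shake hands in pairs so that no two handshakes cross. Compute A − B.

16367

With 10 pairs the number of balanced bracket strings is the Catalan number C_10. So A = C_10 = 16796.
Non-crossing handshake pairings of 2n people are counted by C_n; 14 people gives n = 7. So B = C_7 = 429.
A − B = 16796 − 429 = 16367.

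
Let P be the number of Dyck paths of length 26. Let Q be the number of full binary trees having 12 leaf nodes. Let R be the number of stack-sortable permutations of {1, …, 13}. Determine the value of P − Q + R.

1427014

A Dyck path with 13 up-steps and 13 down-steps has semilength 13, so there are C_13 of them. So P = C_13 = 742900.
A full binary tree with L leaves has L−1 internal nodes and is counted by C_{L−1}; L = 12 gives C_11. So Q = C_11 = 58786.
By Knuth's characterisation, the stack-sortable permutations of length 13 are the 231-avoiders, numbering C_13. So R = C_13 = 742900.
P − Q + R = 742900 − 58786 + 742900 = 1427014.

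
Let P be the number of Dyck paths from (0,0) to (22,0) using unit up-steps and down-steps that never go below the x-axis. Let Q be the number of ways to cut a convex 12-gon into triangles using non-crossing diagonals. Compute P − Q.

41990

Paths of 11 up- and 11 down-steps that never dip below the axis are Dyck paths; their count is C_11. So P = C_11 = 58786.
Triangulations of a convex m-gon are counted by C_{m−2}; with m = 12 this is C_10. So Q = C_10 = 16796.
P − Q = 58786 − 16796 = 41990.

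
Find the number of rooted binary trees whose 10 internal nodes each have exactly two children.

Full binary trees with n internal nodes are counted by C_n; here n = 10.
C_10 = C(20,10)/11 = 184756/11 = 16796.

16796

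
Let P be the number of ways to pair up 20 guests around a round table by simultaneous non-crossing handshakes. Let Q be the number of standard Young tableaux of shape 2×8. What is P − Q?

With 20 = 2·10 people, non-crossing handshake pairings are non-crossing perfect matchings on a circle, counted by C_10. So P = C_10 = 16796.
By the hook-length formula (or a Dyck-path bijection), SYT of shape 2×8 number C_8. So Q = C_8 = 1430.
P − Q = 16796 − 1430 = 15366.

15366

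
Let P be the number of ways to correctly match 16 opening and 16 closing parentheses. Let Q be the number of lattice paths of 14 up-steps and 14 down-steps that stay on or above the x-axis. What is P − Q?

32683230

With 16 pairs the number of balanced bracket strings is the Catalan number C_16. So P = C_16 = 35357670.
A Dyck path with 14 up-steps and 14 down-steps has semilength 14, so there are C_14 of them. So Q = C_14 = 2674440.
P − Q = 35357670 − 2674440 = 32683230.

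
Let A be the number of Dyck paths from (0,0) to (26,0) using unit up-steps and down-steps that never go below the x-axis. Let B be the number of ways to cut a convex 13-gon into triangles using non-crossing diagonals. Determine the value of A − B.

684114

Paths of 13 up- and 13 down-steps that never dip below the axis are Dyck paths; their count is C_13. So A = C_13 = 742900.
The number of triangulations of a 13-gon is the Catalan number C_11 (index = sides − 2). So B = C_11 = 58786.
A − B = 742900 − 58786 = 684114.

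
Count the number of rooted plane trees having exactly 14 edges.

Rooted ordered trees with n edges are counted by C_n; here n = 14.
C_14 = C(28,14)/15 = 40116600/15 = 2674440.

2674440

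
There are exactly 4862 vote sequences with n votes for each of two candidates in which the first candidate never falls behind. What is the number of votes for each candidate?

Such ballot sequences with n votes each are counted by C_n. Since C_9 = 4862, the index is 9.

9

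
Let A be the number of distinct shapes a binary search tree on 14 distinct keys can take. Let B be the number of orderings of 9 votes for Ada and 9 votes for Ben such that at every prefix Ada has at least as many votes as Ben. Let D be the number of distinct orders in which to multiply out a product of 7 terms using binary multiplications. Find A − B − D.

2669446

Rooted binary trees with 14 nodes (each child slot possibly empty) number C_14. So A = C_14 = 2674440.
Ballot sequences with n votes each where one side never trails are Dyck words, counted by C_n; here n = 9. So B = C_9 = 4862.
Bracketing 7 factors into binary products is counted by C_{7−1} = C_6. So D = C_6 = 132.
A − B − D = 2674440 − 4862 − 132 = 2669446.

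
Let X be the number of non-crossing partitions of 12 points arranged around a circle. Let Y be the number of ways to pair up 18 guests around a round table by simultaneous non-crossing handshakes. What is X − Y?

Non-crossing partitions of an n-element set are counted by C_n; here n = 12. So X = C_12 = 208012.
Non-crossing handshake pairings of 2n people are counted by C_n; 18 people gives n = 9. So Y = C_9 = 4862.
X − Y = 208012 − 4862 = 203150.

203150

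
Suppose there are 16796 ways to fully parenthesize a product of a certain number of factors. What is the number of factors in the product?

Parenthesizations of m factors are counted by C_{m−1}. Since C_10 = 16796, the index is 10.
So the index is 10, and the number of factors is 10 + 1 = 11.

11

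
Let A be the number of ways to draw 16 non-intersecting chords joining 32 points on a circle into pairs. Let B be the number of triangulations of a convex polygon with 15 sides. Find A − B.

34614770

Pairing 32 circle points by 16 non-crossing chords gives C_16 matchings. So A = C_16 = 35357670.
A convex 15-gon is triangulated into 13 triangles, and the number of such triangulations is the Catalan number C_{15−2} = C_13. So B = C_13 = 742900.
A − B = 35357670 − 742900 = 34614770.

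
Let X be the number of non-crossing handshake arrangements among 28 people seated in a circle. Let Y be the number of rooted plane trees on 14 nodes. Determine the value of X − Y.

With 28 = 2·14 people, non-crossing handshake pairings are non-crossing perfect matchings on a circle, counted by C_14. So X = C_14 = 2674440.
A rooted plane tree on 14 nodes has 13 edges, and such trees are counted by C_13. So Y = C_13 = 742900.
X − Y = 2674440 − 742900 = 1931540.

1931540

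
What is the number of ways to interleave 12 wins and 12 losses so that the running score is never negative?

208012

Ballot sequences with n votes each where one side never trails are Dyck words, counted by C_n; here n = 12.
C_12 = C_11 · 2(2·11+1)/(11+2) = 58786 · 46/13 = 208012.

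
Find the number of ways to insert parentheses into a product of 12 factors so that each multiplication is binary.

58786

Bracketing 12 factors into binary products is counted by C_{12−1} = C_11.
C_11 = C(22,11)/12 = 705432/12 = 58786.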